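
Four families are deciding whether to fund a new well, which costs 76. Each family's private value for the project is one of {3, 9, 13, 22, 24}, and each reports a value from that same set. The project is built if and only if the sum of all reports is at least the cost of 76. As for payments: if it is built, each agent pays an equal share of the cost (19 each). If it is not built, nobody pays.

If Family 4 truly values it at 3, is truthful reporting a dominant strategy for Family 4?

Yes

Check each profile of the others' reports and compare truth against every alternative report.
Others report (22, 22, 24): truth gives 0, best alternative gives -16.
Others report (22, 24, 22): truth gives 0, best alternative gives -16.
Others report (22, 24, 24): truth gives 0, best alternative gives -16.
Others report (24, 22, 22): truth gives 0, best alternative gives -16.
Others report (24, 22, 24): truth gives 0, best alternative gives -16.
Others report (24, 24, 22): truth gives 0, best alternative gives -16.
(Remaining 119 profiles checked similarly; truth is weakly best in each.)
In every case the truthful report is at least as good as any alternative, so it is a dominant strategy.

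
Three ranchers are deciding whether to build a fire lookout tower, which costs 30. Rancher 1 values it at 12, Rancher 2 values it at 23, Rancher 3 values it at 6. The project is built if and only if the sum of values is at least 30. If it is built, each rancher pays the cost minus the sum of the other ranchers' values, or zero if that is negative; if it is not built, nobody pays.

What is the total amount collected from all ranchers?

Total value 41 ≥ cost 30, so it is built.
Rancher 1: others sum to 29; max(0, 30 - 29) = 1.
Rancher 2: others sum to 18; max(0, 30 - 18) = 12.
Rancher 3: others sum to 35; max(0, 30 - 35) = 0.
Total collected = 1 + 12 + 0 = 13.

13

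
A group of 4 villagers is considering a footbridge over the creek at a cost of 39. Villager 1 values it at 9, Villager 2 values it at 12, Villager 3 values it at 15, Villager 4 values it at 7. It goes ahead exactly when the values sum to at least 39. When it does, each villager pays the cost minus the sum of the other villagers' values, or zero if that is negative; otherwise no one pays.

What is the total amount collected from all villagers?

27

Total value 43 ≥ cost 39, so it is built.
Villager 1: others sum to 34; max(0, 39 - 34) = 5.
Villager 2: others sum to 31; max(0, 39 - 31) = 8.
Villager 3: others sum to 28; max(0, 39 - 28) = 11.
Villager 4: others sum to 36; max(0, 39 - 36) = 3.
Total collected = 5 + 8 + 11 + 3 = 27.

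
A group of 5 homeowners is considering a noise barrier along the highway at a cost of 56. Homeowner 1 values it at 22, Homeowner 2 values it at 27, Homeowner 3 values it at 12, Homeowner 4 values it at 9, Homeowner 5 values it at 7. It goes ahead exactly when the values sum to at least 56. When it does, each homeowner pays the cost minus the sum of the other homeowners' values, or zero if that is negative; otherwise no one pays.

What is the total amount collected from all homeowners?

Total value 77 ≥ cost 56, so it is built.
Homeowner 1: others sum to 55; max(0, 56 - 55) = 1.
Homeowner 2: others sum to 50; max(0, 56 - 50) = 6.
Homeowner 3: others sum to 65; max(0, 56 - 65) = 0.
Homeowner 4: others sum to 68; max(0, 56 - 68) = 0.
Homeowner 5: others sum to 70; max(0, 56 - 70) = 0.
Total collected = 1 + 6 + 0 + 0 + 0 = 7.

7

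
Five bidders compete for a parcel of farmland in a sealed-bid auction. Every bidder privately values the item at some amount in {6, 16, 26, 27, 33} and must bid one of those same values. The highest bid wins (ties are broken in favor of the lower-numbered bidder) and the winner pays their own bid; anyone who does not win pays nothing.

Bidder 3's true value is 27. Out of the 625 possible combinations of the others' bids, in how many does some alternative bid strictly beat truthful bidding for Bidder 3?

36

Others bid (6, 6, 6, 6): truth gives 0; bid 16 gives 11 > 0. Violating.
Others bid (6, 6, 6, 16): truth gives 0; bid 16 gives 11 > 0. Violating.
Others bid (6, 6, 6, 26): truth gives 0; bid 26 gives 1 > 0. Violating.
Others bid (6, 6, 16, 6): truth gives 0; bid 16 gives 11 > 0. Violating.
Others bid (6, 6, 6, 27): truth gives 0; no alternative beats it.
Others bid (6, 6, 6, 33): truth gives 0; no alternative beats it.
(Checking all 625 profiles: 36 have a profitable deviation, 589 do not.)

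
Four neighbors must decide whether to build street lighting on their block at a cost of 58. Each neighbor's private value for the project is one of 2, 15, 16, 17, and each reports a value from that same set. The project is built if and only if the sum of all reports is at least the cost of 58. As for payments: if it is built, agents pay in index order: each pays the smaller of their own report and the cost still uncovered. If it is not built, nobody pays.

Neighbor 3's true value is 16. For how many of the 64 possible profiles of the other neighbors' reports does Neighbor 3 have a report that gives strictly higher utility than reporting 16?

27

Others report (15, 15, 15): truth gives 0; report 15 gives 1 > 0. Violating.
Others report (15, 15, 16): truth gives 0; report 15 gives 1 > 0. Violating.
Others report (15, 15, 17): truth gives 0; report 15 gives 1 > 0. Violating.
Others report (15, 16, 15): truth gives 0; report 15 gives 1 > 0. Violating.
Others report (2, 2, 2): truth gives 0; no alternative beats it.
Others report (2, 2, 15): truth gives 0; no alternative beats it.
(Checking all 64 profiles: 27 have a profitable deviation, 37 do not.)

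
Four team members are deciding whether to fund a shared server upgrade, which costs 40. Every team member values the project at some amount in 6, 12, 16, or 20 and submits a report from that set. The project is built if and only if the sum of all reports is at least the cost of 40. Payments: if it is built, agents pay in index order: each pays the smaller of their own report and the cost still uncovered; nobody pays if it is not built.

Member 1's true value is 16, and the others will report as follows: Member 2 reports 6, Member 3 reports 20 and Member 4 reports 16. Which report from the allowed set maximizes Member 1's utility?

Report 6: project built, pays 6, utility 16 - 6 = 10.
Report 12: project built, pays 12, utility 16 - 12 = 4.
Report 16: project built, pays 16, utility 16 - 16 = 0.
Report 20: project built, pays 20, utility 16 - 20 = -4.
The best choice is 6 with utility 10.

6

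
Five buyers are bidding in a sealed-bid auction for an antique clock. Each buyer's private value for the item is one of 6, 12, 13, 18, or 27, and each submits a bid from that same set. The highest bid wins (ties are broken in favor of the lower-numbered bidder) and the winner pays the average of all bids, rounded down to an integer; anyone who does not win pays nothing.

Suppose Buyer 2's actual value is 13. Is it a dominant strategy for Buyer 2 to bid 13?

No

Consider the case where Buyer 1 bids 6, Buyer 3 bids 6, Buyer 4 bids 6 and Buyer 5 bids 18.
Truthful bid 13: loses, pays 0, utility 0.
Bid 18 instead: wins, pays 10, utility 13 - 10 = 3.
Since 3 > 0, bidding 18 is strictly better here, so truthful bidding is not dominant.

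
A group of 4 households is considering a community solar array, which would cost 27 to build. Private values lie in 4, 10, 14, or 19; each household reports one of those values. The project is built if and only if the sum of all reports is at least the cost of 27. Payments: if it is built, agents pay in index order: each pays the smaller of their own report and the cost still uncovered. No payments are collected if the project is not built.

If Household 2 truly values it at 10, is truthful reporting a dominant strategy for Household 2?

Consider the case where Household 1 reports 4, Household 3 reports 4 and Household 4 reports 19.
Truthful report 10: project built, pays 10, utility 10 - 10 = 0.
Report 4 instead: project built, pays 4, utility 10 - 4 = 6.
Since 6 > 0, reporting 4 is strictly better here, so truthful reporting is not dominant.

No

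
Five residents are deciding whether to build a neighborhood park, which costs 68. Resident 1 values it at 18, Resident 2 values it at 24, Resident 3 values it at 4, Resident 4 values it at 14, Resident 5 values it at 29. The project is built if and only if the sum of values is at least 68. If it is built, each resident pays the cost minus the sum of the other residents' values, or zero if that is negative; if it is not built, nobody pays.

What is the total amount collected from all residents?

Total value 89 ≥ cost 68, so it is built.
Resident 1: others sum to 71; max(0, 68 - 71) = 0.
Resident 2: others sum to 65; max(0, 68 - 65) = 3.
Resident 3: others sum to 85; max(0, 68 - 85) = 0.
Resident 4: others sum to 75; max(0, 68 - 75) = 0.
Resident 5: others sum to 60; max(0, 68 - 60) = 8.
Total collected = 0 + 3 + 0 + 0 + 8 = 11.

11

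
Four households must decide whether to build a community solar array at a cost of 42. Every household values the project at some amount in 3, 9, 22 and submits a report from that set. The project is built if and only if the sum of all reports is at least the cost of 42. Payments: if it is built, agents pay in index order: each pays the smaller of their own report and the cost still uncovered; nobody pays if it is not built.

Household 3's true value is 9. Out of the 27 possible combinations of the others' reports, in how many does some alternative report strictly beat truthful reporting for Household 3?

7

Others report (3, 22, 22): truth gives 0; report 3 gives 6 > 0. Violating.
Others report (9, 9, 22): truth gives 0; report 3 gives 6 > 0. Violating.
Others report (9, 22, 9): truth gives 0; report 3 gives 6 > 0. Violating.
Others report (9, 22, 22): truth gives 0; report 3 gives 6 > 0. Violating.
Others report (3, 3, 3): truth gives 0; no alternative beats it.
Others report (3, 3, 9): truth gives 0; no alternative beats it.
(Checking all 27 profiles: 7 have a profitable deviation, 20 do not.)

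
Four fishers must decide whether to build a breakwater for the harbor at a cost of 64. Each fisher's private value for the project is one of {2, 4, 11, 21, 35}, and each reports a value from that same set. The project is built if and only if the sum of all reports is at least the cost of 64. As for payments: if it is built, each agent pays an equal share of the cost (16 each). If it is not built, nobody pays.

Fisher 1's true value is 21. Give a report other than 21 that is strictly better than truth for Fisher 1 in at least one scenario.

Suppose Fisher 2 reports 2, Fisher 3 reports 2 and Fisher 4 reports 35.
Report 21: project not built, utility 0.
Report 35: project built, pays 16, utility 21 - 16 = 5.
So reporting 35 beats truth here (5 > 0).

35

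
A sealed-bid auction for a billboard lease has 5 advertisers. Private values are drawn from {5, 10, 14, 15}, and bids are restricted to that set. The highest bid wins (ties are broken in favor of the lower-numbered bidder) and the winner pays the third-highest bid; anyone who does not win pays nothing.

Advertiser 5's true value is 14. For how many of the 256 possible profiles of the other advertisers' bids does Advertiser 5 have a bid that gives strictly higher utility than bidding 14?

32

Others bid (5, 5, 5, 14): truth gives 0; bid 15 gives 9 > 0. Violating.
Others bid (5, 5, 10, 14): truth gives 0; bid 15 gives 4 > 0. Violating.
Others bid (5, 5, 14, 5): truth gives 0; bid 15 gives 9 > 0. Violating.
Others bid (5, 5, 14, 10): truth gives 0; bid 15 gives 4 > 0. Violating.
Others bid (5, 5, 5, 5): truth gives 9; no alternative beats it.
Others bid (5, 5, 5, 10): truth gives 9; no alternative beats it.
(Checking all 256 profiles: 32 have a profitable deviation, 224 do not.)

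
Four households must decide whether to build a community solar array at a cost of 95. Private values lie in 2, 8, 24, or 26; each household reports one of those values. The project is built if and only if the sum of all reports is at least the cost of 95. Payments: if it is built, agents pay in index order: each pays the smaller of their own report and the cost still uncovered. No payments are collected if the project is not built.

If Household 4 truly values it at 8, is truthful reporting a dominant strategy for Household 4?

Check each profile of the others' reports and compare truth against every alternative report.
Others report (2, 2, 2): truth gives 0, best alternative gives 0.
Others report (2, 2, 8): truth gives 0, best alternative gives 0.
Others report (2, 2, 24): truth gives 0, best alternative gives 0.
Others report (2, 2, 26): truth gives 0, best alternative gives 0.
Others report (2, 8, 2): truth gives 0, best alternative gives 0.
Others report (2, 8, 8): truth gives 0, best alternative gives 0.
(Remaining 58 profiles checked similarly; truth is weakly best in each.)
In every case the truthful report is at least as good as any alternative, so it is a dominant strategy.

Yes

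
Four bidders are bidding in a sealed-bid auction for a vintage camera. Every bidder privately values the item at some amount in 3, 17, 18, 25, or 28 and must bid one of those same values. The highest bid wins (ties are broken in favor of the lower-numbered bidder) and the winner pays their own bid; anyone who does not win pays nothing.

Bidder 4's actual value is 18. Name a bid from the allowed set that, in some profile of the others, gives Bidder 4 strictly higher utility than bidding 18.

Suppose Bidder 1 bids 3, Bidder 2 bids 3 and Bidder 3 bids 3.
Bid 18: wins, pays 18, utility 18 - 18 = 0.
Bid 17: wins, pays 17, utility 18 - 17 = 1.
So bidding 17 beats truth here (1 > 0).

17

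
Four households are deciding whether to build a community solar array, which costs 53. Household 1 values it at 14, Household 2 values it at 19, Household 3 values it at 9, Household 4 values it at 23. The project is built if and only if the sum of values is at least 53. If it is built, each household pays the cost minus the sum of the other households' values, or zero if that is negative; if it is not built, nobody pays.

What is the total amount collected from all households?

Total value 65 ≥ cost 53, so it is built.
Household 1: others sum to 51; max(0, 53 - 51) = 2.
Household 2: others sum to 46; max(0, 53 - 46) = 7.
Household 3: others sum to 56; max(0, 53 - 56) = 0.
Household 4: others sum to 42; max(0, 53 - 42) = 11.
Total collected = 2 + 7 + 0 + 11 = 20.

20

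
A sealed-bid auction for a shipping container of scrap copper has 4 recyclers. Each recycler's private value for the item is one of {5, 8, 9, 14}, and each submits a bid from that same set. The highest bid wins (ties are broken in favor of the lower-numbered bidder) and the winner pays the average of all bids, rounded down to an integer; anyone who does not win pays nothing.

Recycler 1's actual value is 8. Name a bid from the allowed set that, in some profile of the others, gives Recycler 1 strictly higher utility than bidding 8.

9

Suppose Recycler 2 bids 5, Recycler 3 bids 5 and Recycler 4 bids 9.
Bid 8: loses, pays 0, utility 0.
Bid 9: wins, pays 7, utility 8 - 7 = 1.
So bidding 9 beats truth here (1 > 0).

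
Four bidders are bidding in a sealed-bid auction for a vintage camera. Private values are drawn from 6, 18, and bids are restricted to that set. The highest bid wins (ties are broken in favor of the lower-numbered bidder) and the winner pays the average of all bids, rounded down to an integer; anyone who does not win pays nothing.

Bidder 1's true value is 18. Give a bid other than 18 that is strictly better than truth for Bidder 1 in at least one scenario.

6

Suppose Bidder 2 bids 6, Bidder 3 bids 6 and Bidder 4 bids 6.
Bid 18: wins, pays 9, utility 18 - 9 = 9.
Bid 6: wins, pays 6, utility 18 - 6 = 12.
So bidding 6 beats truth here (12 > 9).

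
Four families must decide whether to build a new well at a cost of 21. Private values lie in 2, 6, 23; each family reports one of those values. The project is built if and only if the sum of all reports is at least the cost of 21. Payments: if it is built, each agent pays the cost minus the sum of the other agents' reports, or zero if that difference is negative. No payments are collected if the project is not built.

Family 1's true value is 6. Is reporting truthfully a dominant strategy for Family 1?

Check each profile of the others' reports and compare truth against every alternative report.
Others report (2, 2, 23): truth gives 6, best alternative gives 6.
Others report (2, 6, 23): truth gives 6, best alternative gives 6.
Others report (2, 23, 2): truth gives 6, best alternative gives 6.
Others report (2, 23, 6): truth gives 6, best alternative gives 6.
Others report (2, 23, 23): truth gives 6, best alternative gives 6.
Others report (6, 2, 23): truth gives 6, best alternative gives 6.
(Remaining 21 profiles checked similarly; truth is weakly best in each.)
In every case the truthful report is at least as good as any alternative, so it is a dominant strategy.

Yes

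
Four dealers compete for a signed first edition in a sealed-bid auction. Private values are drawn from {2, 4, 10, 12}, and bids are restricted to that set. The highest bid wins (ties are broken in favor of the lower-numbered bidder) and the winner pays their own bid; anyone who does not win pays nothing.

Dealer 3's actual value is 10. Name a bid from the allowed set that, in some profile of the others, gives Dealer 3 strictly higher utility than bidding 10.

4

Suppose Dealer 1 bids 2, Dealer 2 bids 2 and Dealer 4 bids 2.
Bid 10: wins, pays 10, utility 10 - 10 = 0.
Bid 4: wins, pays 4, utility 10 - 4 = 6.
So bidding 4 beats truth here (6 > 0).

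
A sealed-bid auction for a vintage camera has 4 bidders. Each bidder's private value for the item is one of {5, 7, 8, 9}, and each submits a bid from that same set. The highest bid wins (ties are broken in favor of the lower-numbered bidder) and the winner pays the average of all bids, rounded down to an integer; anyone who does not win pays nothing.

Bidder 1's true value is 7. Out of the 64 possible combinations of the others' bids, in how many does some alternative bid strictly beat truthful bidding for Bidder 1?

Others bid (5, 5, 8): truth gives 0; bid 8 gives 1 > 0. Violating.
Others bid (5, 8, 5): truth gives 0; bid 8 gives 1 > 0. Violating.
Others bid (8, 5, 5): truth gives 0; bid 8 gives 1 > 0. Violating.
Others bid (5, 5, 5): truth gives 2; no alternative beats it.
Others bid (5, 5, 7): truth gives 1; no alternative beats it.
(Checking all 64 profiles: 3 have a profitable deviation, 61 do not.)

3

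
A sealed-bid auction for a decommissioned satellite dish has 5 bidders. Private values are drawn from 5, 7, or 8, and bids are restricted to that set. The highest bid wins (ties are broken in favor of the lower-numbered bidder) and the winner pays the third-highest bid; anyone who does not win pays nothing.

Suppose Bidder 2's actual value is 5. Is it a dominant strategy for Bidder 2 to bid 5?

Yes

Check each profile of the others' bids and compare truth against every alternative bid.
Others bid (5, 5, 7, 7): truth gives 0, best alternative gives -2.
Others bid (5, 7, 5, 7): truth gives 0, best alternative gives -2.
Others bid (5, 7, 7, 5): truth gives 0, best alternative gives -2.
Others bid (5, 7, 7, 7): truth gives 0, best alternative gives -2.
Others bid (5, 5, 5, 5): truth gives 0, best alternative gives 0.
Others bid (5, 5, 5, 7): truth gives 0, best alternative gives 0.
(Remaining 75 profiles checked similarly; truth is weakly best in each.)
In every case the truthful bid is at least as good as any alternative, so it is a dominant strategy.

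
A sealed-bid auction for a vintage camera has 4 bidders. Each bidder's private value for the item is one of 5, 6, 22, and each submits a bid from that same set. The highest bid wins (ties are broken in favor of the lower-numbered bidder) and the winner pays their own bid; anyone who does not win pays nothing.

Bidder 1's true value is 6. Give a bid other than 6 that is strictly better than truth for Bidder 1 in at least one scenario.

Suppose Bidder 2 bids 5, Bidder 3 bids 5 and Bidder 4 bids 5.
Bid 6: wins, pays 6, utility 6 - 6 = 0.
Bid 5: wins, pays 5, utility 6 - 5 = 1.
So bidding 5 beats truth here (1 > 0).

5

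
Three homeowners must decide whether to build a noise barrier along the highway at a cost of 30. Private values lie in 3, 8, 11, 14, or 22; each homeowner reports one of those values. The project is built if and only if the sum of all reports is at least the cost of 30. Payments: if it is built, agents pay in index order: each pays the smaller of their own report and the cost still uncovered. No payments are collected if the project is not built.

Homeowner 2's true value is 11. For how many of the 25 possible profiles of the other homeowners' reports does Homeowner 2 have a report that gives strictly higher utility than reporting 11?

14

Others report (3, 22): truth gives 0; report 8 gives 3 > 0. Violating.
Others report (8, 14): truth gives 0; report 8 gives 3 > 0. Violating.
Others report (8, 22): truth gives 0; report 3 gives 8 > 0. Violating.
Others report (11, 11): truth gives 0; report 8 gives 3 > 0. Violating.
Others report (3, 3): truth gives 0; no alternative beats it.
Others report (3, 8): truth gives 0; no alternative beats it.
(Checking all 25 profiles: 14 have a profitable deviation, 11 do not.)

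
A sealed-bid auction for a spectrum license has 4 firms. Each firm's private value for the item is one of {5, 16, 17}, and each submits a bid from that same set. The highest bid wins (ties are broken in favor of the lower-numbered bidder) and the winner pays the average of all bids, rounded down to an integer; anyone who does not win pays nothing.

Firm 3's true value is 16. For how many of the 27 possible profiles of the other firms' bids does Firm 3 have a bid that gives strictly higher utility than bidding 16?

8

Others bid (5, 5, 17): truth gives 0; bid 17 gives 5 > 0. Violating.
Others bid (5, 16, 5): truth gives 0; bid 17 gives 6 > 0. Violating.
Others bid (5, 16, 16): truth gives 0; bid 17 gives 3 > 0. Violating.
Others bid (5, 16, 17): truth gives 0; bid 17 gives 3 > 0. Violating.
Others bid (5, 5, 5): truth gives 9; no alternative beats it.
Others bid (5, 5, 16): truth gives 6; no alternative beats it.
(Checking all 27 profiles: 8 have a profitable deviation, 19 do not.)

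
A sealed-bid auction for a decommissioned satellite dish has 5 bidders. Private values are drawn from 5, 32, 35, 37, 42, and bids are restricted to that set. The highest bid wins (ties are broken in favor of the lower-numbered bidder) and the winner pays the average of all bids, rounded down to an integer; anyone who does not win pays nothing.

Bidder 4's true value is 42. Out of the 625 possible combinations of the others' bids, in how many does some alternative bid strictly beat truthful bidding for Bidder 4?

Others bid (5, 5, 5, 5): truth gives 30; bid 32 gives 32 > 30. Violating.
Others bid (5, 5, 5, 32): truth gives 25; bid 32 gives 27 > 25. Violating.
Others bid (5, 5, 5, 35): truth gives 24; bid 35 gives 25 > 24. Violating.
Others bid (5, 5, 5, 37): truth gives 24; bid 37 gives 25 > 24. Violating.
Others bid (5, 5, 5, 42): truth gives 23; no alternative beats it.
Others bid (5, 5, 32, 42): truth gives 17; no alternative beats it.
(Checking all 625 profiles: 108 have a profitable deviation, 517 do not.)

108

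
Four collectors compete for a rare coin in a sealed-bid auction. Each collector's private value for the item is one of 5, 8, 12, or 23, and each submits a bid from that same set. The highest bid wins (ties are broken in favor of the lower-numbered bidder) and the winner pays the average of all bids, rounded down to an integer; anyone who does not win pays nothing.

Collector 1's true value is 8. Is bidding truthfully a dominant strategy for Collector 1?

Check each profile of the others' bids and compare truth against every alternative bid.
Others bid (5, 5, 8): truth gives 2, best alternative gives 1.
Others bid (5, 8, 5): truth gives 2, best alternative gives 1.
Others bid (8, 5, 5): truth gives 2, best alternative gives 1.
Others bid (5, 8, 8): truth gives 1, best alternative gives 0.
Others bid (8, 5, 8): truth gives 1, best alternative gives 0.
Others bid (8, 8, 5): truth gives 1, best alternative gives 0.
(Remaining 58 profiles checked similarly; truth is weakly best in each.)
In every case the truthful bid is at least as good as any alternative, so it is a dominant strategy.

Yes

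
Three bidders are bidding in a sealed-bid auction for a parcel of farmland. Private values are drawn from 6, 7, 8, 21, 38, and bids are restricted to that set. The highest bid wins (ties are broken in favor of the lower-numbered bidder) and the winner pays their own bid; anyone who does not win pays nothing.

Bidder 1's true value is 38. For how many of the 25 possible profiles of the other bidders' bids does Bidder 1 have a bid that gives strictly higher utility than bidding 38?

Others bid (6, 6): truth gives 0; bid 6 gives 32 > 0. Violating.
Others bid (6, 7): truth gives 0; bid 7 gives 31 > 0. Violating.
Others bid (6, 8): truth gives 0; bid 8 gives 30 > 0. Violating.
Others bid (6, 21): truth gives 0; bid 21 gives 17 > 0. Violating.
Others bid (6, 38): truth gives 0; no alternative beats it.
Others bid (7, 38): truth gives 0; no alternative beats it.
(Checking all 25 profiles: 16 have a profitable deviation, 9 do not.)

16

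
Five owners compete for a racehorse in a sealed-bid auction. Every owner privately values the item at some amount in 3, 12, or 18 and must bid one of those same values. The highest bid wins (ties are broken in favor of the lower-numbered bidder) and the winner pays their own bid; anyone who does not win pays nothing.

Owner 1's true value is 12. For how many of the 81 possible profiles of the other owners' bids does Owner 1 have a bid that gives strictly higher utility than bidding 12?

1

Others bid (3, 3, 3, 3): truth gives 0; bid 3 gives 9 > 0. Violating.
Others bid (3, 3, 3, 12): truth gives 0; no alternative beats it.
Others bid (3, 3, 3, 18): truth gives 0; no alternative beats it.
(Checking all 81 profiles: 1 has a profitable deviation, 80 do not.)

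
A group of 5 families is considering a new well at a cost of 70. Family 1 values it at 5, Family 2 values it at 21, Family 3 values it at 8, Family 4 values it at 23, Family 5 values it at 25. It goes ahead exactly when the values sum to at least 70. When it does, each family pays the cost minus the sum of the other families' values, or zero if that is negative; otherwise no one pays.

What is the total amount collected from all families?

Total value 82 ≥ cost 70, so it is built.
Family 1: others sum to 77; max(0, 70 - 77) = 0.
Family 2: others sum to 61; max(0, 70 - 61) = 9.
Family 3: others sum to 74; max(0, 70 - 74) = 0.
Family 4: others sum to 59; max(0, 70 - 59) = 11.
Family 5: others sum to 57; max(0, 70 - 57) = 13.
Total collected = 0 + 9 + 0 + 11 + 13 = 33.

33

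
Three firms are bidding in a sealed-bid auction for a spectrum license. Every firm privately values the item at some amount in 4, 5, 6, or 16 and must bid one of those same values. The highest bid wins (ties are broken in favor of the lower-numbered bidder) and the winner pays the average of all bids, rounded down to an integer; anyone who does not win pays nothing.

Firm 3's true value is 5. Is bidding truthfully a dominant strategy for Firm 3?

Yes

Check each profile of the others' bids and compare truth against every alternative bid.
Others bid (4, 4): truth gives 1, best alternative gives 1.
Others bid (4, 5): truth gives 0, best alternative gives 0.
Others bid (4, 6): truth gives 0, best alternative gives 0.
Others bid (4, 16): truth gives 0, best alternative gives 0.
Others bid (5, 4): truth gives 0, best alternative gives 0.
Others bid (5, 5): truth gives 0, best alternative gives 0.
(Remaining 10 profiles checked similarly; truth is weakly best in each.)
In every case the truthful bid is at least as good as any alternative, so it is a dominant strategy.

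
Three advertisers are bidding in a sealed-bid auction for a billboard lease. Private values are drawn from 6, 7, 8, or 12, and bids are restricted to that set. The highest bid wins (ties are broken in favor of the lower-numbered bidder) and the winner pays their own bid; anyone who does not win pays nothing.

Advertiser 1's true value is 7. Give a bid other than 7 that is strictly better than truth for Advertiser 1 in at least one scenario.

6

Suppose Advertiser 2 bids 6 and Advertiser 3 bids 6.
Bid 7: wins, pays 7, utility 7 - 7 = 0.
Bid 6: wins, pays 6, utility 7 - 6 = 1.
So bidding 6 beats truth here (1 > 0).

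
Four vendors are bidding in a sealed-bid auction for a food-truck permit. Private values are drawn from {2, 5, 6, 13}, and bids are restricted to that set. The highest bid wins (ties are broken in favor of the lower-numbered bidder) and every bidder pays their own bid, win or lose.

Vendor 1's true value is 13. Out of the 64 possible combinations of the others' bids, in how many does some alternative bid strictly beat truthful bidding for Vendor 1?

Others bid (2, 2, 2): truth gives 0; bid 2 gives 11 > 0. Violating.
Others bid (2, 2, 5): truth gives 0; bid 5 gives 8 > 0. Violating.
Others bid (2, 2, 6): truth gives 0; bid 6 gives 7 > 0. Violating.
Others bid (2, 5, 2): truth gives 0; bid 5 gives 8 > 0. Violating.
Others bid (2, 2, 13): truth gives 0; no alternative beats it.
Others bid (2, 5, 13): truth gives 0; no alternative beats it.
(Checking all 64 profiles: 27 have a profitable deviation, 37 do not.)

27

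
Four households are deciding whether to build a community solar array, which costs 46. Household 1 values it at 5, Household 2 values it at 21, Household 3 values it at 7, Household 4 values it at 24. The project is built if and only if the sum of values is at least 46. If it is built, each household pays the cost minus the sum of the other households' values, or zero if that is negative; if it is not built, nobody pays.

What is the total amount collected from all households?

23

Total value 57 ≥ cost 46, so it is built.
Household 1: others sum to 52; max(0, 46 - 52) = 0.
Household 2: others sum to 36; max(0, 46 - 36) = 10.
Household 3: others sum to 50; max(0, 46 - 50) = 0.
Household 4: others sum to 33; max(0, 46 - 33) = 13.
Total collected = 0 + 10 + 0 + 13 = 23.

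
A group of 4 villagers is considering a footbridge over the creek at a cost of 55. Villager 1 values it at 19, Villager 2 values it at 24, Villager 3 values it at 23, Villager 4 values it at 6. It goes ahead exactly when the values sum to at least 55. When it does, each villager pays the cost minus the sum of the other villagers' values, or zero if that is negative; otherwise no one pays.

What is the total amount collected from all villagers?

15

Total value 72 ≥ cost 55, so it is built.
Villager 1: others sum to 53; max(0, 55 - 53) = 2.
Villager 2: others sum to 48; max(0, 55 - 48) = 7.
Villager 3: others sum to 49; max(0, 55 - 49) = 6.
Villager 4: others sum to 66; max(0, 55 - 66) = 0.
Total collected = 2 + 7 + 6 + 0 = 15.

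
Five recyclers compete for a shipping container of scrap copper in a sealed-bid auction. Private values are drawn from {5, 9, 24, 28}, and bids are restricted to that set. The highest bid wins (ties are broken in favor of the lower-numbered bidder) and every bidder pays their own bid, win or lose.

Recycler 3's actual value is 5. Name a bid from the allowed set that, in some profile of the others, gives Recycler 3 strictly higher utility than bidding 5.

Suppose Recycler 1 bids 5, Recycler 2 bids 5, Recycler 4 bids 5 and Recycler 5 bids 5.
Bid 5: loses but pays 5, utility -5.
Bid 9: wins, pays 9, utility 5 - 9 = -4.
So bidding 9 beats truth here (-4 > -5).

9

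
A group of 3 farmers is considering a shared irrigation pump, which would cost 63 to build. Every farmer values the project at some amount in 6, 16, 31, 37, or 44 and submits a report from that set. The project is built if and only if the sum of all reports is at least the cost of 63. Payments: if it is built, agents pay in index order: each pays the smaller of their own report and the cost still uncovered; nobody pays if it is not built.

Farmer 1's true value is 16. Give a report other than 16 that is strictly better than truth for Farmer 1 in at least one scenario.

6

Suppose Farmer 2 reports 16 and Farmer 3 reports 44.
Report 16: project built, pays 16, utility 16 - 16 = 0.
Report 6: project built, pays 6, utility 16 - 6 = 10.
So reporting 6 beats truth here (10 > 0).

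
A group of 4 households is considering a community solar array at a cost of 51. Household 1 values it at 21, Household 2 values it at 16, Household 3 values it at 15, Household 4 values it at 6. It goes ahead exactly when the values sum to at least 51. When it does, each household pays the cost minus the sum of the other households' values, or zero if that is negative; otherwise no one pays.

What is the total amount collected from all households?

31

Total value 58 ≥ cost 51, so it is built.
Household 1: others sum to 37; max(0, 51 - 37) = 14.
Household 2: others sum to 42; max(0, 51 - 42) = 9.
Household 3: others sum to 43; max(0, 51 - 43) = 8.
Household 4: others sum to 52; max(0, 51 - 52) = 0.
Total collected = 14 + 9 + 8 + 0 = 31.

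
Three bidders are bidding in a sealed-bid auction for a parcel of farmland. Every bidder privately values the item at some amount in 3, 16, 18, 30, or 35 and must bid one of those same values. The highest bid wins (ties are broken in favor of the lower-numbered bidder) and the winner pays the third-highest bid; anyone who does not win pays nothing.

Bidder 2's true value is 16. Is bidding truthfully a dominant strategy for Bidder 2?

Consider the case where Bidder 1 bids 3 and Bidder 3 bids 18.
Truthful bid 16: loses, pays 0, utility 0.
Bid 18 instead: wins, pays 3, utility 16 - 3 = 13.
Since 13 > 0, bidding 18 is strictly better here, so truthful bidding is not dominant.

No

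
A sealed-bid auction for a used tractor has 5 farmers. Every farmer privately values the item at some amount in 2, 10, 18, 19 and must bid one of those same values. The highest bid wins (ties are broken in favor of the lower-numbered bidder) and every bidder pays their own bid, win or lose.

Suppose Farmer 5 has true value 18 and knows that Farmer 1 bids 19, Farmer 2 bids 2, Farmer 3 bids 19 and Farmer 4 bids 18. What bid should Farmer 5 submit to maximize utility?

2

Bid 2: loses but pays 2, utility -2.
Bid 10: loses but pays 10, utility -10.
Bid 18: loses but pays 18, utility -18.
Bid 19: loses but pays 19, utility -19.
The best choice is 2 with utility -2.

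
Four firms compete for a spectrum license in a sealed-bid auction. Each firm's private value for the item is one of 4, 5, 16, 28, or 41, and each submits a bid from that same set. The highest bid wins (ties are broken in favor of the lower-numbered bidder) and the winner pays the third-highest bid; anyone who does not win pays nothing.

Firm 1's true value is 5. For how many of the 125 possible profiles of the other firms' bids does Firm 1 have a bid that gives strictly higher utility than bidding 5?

9

Others bid (4, 4, 16): truth gives 0; bid 16 gives 1 > 0. Violating.
Others bid (4, 4, 28): truth gives 0; bid 28 gives 1 > 0. Violating.
Others bid (4, 4, 41): truth gives 0; bid 41 gives 1 > 0. Violating.
Others bid (4, 16, 4): truth gives 0; bid 16 gives 1 > 0. Violating.
Others bid (4, 4, 4): truth gives 1; no alternative beats it.
Others bid (4, 4, 5): truth gives 1; no alternative beats it.
(Checking all 125 profiles: 9 have a profitable deviation, 116 do not.)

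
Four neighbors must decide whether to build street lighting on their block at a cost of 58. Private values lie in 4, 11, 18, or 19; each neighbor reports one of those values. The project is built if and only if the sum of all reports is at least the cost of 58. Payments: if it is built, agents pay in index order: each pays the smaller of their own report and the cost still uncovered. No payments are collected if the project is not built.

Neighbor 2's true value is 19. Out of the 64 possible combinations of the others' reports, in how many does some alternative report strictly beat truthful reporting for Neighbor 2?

38

Others report (4, 18, 18): truth gives 0; report 18 gives 1 > 0. Violating.
Others report (4, 18, 19): truth gives 0; report 18 gives 1 > 0. Violating.
Others report (4, 19, 18): truth gives 0; report 18 gives 1 > 0. Violating.
Others report (4, 19, 19): truth gives 0; report 18 gives 1 > 0. Violating.
Others report (4, 4, 4): truth gives 0; no alternative beats it.
Others report (4, 4, 11): truth gives 0; no alternative beats it.
(Checking all 64 profiles: 38 have a profitable deviation, 26 do not.)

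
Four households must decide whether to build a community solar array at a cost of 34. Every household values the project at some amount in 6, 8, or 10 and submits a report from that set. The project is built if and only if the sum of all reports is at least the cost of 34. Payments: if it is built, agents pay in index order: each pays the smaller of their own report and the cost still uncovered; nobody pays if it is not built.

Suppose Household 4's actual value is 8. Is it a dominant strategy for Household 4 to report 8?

Check each profile of the others' reports and compare truth against every alternative report.
Others report (10, 10, 10): truth gives 4, best alternative gives 4.
Others report (8, 10, 10): truth gives 2, best alternative gives 2.
Others report (10, 8, 10): truth gives 2, best alternative gives 2.
Others report (10, 10, 8): truth gives 2, best alternative gives 2.
Others report (6, 6, 6): truth gives 0, best alternative gives 0.
Others report (6, 6, 8): truth gives 0, best alternative gives 0.
(Remaining 21 profiles checked similarly; truth is weakly best in each.)
In every case the truthful report is at least as good as any alternative, so it is a dominant strategy.

Yes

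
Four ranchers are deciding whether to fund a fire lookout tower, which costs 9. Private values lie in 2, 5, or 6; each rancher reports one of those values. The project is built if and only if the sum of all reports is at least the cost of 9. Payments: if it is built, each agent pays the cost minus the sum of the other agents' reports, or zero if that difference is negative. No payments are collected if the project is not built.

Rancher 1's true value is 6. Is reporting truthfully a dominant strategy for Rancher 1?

Yes

Check each profile of the others' reports and compare truth against every alternative report.
Others report (2, 2, 5): truth gives 6, best alternative gives 6.
Others report (2, 2, 6): truth gives 6, best alternative gives 6.
Others report (2, 5, 2): truth gives 6, best alternative gives 6.
Others report (2, 5, 5): truth gives 6, best alternative gives 6.
Others report (2, 5, 6): truth gives 6, best alternative gives 6.
Others report (2, 6, 2): truth gives 6, best alternative gives 6.
(Remaining 21 profiles checked similarly; truth is weakly best in each.)
In every case the truthful report is at least as good as any alternative, so it is a dominant strategy.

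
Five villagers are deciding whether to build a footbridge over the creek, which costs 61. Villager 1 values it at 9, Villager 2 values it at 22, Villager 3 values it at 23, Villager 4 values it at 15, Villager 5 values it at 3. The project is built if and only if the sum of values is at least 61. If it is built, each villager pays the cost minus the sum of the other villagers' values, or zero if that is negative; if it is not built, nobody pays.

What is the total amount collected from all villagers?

27

Total value 72 ≥ cost 61, so it is built.
Villager 1: others sum to 63; max(0, 61 - 63) = 0.
Villager 2: others sum to 50; max(0, 61 - 50) = 11.
Villager 3: others sum to 49; max(0, 61 - 49) = 12.
Villager 4: others sum to 57; max(0, 61 - 57) = 4.
Villager 5: others sum to 69; max(0, 61 - 69) = 0.
Total collected = 0 + 11 + 12 + 4 + 0 = 27.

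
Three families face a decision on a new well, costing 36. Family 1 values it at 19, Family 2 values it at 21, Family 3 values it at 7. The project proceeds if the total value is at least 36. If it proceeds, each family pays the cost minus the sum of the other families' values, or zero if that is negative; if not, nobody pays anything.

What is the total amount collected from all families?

Total value 47 ≥ cost 36, so it is built.
Family 1: others sum to 28; max(0, 36 - 28) = 8.
Family 2: others sum to 26; max(0, 36 - 26) = 10.
Family 3: others sum to 40; max(0, 36 - 40) = 0.
Total collected = 8 + 10 + 0 = 18.

18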